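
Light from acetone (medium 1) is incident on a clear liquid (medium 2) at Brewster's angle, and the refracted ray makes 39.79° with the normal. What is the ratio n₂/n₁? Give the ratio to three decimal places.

n₂/n₁ ≈ 1.201

θ_B + θ_t = 90°, so θ_B = 90° − 39.79° = 50.21°.
tan θ_B = n₂/n₁, so n₂/n₁ = tan 50.21° = 1.201.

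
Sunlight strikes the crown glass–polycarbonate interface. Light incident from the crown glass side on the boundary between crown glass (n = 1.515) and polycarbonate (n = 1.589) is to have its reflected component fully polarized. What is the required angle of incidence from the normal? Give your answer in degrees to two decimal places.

θ_B ≈ 46.37°

The reflected p-component vanishes when tan θ_B = n₂/n₁.
Here n₂/n₁ = 1.589/1.515 = 1.0488, and Brewster's law gives tan θ_B = n₂/n₁.
θ_B = arctan(1.0488) = 46.37°.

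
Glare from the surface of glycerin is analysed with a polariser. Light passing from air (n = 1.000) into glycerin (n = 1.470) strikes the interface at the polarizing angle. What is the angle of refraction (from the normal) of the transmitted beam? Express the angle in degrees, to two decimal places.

tan θ_B = n₂/n₁ = 1.470/1.000 = 1.4700, so θ_B = 55.77°.
At Brewster's angle the reflected and refracted rays are perpendicular, so θ_t = 90° − θ_B = 90° − 55.77° = 34.23°.

θ_t ≈ 34.23°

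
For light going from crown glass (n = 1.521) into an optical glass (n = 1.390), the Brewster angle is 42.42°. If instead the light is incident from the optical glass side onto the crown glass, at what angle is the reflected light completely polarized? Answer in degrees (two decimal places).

θ_B' ≈ 47.58°

Reversing the direction swaps n₁ and n₂, so tan θ_B' = 1/tan θ_B and θ_B' = 90° − θ_B.
Hence θ_B' = 90° − 42.42° = 47.58°.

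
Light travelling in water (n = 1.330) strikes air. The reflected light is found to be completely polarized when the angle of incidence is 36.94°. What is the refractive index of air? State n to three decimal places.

Brewster's law: tan θ_B = n₂/n₁ (light incident in water, refracted into air).
n₂ = n₁ tan θ_B = 1.330 × tan 36.94° = 1.000.

n ≈ 1.000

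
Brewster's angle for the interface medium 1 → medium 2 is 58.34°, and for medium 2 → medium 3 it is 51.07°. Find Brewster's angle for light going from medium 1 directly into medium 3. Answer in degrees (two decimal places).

θ_B ≈ 63.52°

Each Brewster angle gives a ratio: n₂/n₁ = tan 58.34° = 1.6217, n₃/n₂ = tan 51.07° = 1.2380.
So n₃/n₁ = (n₂/n₁)(n₃/n₂) = 1.6217 × 1.2380 = 2.0076.
θ_B(1→3) = arctan(2.0076) = 63.52°.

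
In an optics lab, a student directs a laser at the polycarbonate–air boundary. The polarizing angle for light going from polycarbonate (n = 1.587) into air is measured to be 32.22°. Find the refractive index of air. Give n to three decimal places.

n ≈ 1.000

At the polarizing angle, tan θ_B = n₂/n₁ with n₁ on the incident side (polycarbonate) and n₂ on the transmitted side (air).
n₂ = n₁ tan θ_B = 1.587 × tan 32.22° = 1.000.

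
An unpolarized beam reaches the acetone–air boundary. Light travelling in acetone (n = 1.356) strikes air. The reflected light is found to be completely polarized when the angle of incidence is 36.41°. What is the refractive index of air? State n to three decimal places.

Brewster's law: tan θ_B = n₂/n₁ (light incident in acetone, refracted into air).
n₂ = n₁ tan θ_B = 1.356 × tan 36.41° = 1.000.

n ≈ 1.000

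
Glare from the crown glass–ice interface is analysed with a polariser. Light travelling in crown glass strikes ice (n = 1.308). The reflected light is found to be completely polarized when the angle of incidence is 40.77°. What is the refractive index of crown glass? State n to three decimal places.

n ≈ 1.517

Full polarization of the reflected beam means tan θ_B = n₂/n₁, where n₁ is the incident medium (crown glass).
n₁ = n₂ / tan θ_B = 1.308 / tan 40.77° = 1.517.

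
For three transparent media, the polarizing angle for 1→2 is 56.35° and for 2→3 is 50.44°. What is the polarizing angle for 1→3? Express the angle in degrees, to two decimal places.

θ_B ≈ 61.19°

Each Brewster angle gives a ratio: n₂/n₁ = tan 56.35° = 1.5023, n₃/n₂ = tan 50.44° = 1.2105.
Multiplying, n₃/n₁ = 1.5023 × 1.2105 = 1.8185, and θ_B(1→3) = arctan 1.8185 = 61.19°.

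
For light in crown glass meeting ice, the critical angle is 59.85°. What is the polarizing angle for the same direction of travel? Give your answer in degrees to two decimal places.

θ_B ≈ 40.85°

sin θ_c = n₂/n₁, so n₂/n₁ = sin 59.85° = 0.8647.
Brewster: tan θ_B = n₂/n₁ = 0.8647.
θ_B = arctan(0.8647) = 40.85°.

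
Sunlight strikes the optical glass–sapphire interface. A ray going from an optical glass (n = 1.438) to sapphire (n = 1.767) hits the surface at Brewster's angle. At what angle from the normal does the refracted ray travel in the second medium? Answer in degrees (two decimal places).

θ_B = arctan(n₂/n₁) = arctan(1.767/1.438) = 50.86°.
At Brewster's angle the reflected and refracted rays are perpendicular, so θ_t = 90° − θ_B = 90° − 50.86° = 39.14°.

θ_t ≈ 39.14°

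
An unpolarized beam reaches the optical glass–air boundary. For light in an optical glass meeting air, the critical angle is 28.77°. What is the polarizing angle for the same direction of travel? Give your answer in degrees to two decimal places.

θ_B ≈ 25.70°

sin θ_c = n₂/n₁, so n₂/n₁ = sin 28.77° = 0.4813.
Brewster: tan θ_B = n₂/n₁ = 0.4813.
θ_B = arctan(0.4813) = 25.70°.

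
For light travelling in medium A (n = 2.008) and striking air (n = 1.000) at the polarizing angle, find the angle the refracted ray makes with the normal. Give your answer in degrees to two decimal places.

tan θ_B = n₂/n₁ = 1.000/2.008 = 0.4980, so θ_B = 26.47°.
The refracted ray is perpendicular to the reflected ray, so θ_t = 90° − θ_B = 63.53°.

θ_t ≈ 63.53°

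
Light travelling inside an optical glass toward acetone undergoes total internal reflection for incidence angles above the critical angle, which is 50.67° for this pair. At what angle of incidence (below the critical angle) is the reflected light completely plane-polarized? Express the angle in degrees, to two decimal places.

θ_B ≈ 37.72°

At the critical angle sin θ_c = n₂/n₁, giving n₂/n₁ = sin 50.67° = 0.7735.
Then tan θ_B = n₂/n₁ = 0.7735, so θ_B = arctan 0.7735 = 37.72°.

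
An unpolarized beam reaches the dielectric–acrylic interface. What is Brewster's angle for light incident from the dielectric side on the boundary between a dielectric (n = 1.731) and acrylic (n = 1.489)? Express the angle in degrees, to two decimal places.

θ_B ≈ 40.70°

Brewster's condition: tan θ_B = n₂/n₁ = 1.489/1.731 = 0.8602.
So θ_B = arctan 0.8602 = 40.70°.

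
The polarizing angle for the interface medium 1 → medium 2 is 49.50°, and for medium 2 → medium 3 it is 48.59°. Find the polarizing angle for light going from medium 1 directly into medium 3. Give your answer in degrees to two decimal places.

θ_B ≈ 53.01°

Each Brewster angle gives a ratio: n₂/n₁ = tan 49.50° = 1.1708, n₃/n₂ = tan 48.59° = 1.1339.
So n₃/n₁ = (n₂/n₁)(n₃/n₂) = 1.1708 × 1.1339 = 1.3276.
θ_B(1→3) = arctan(1.3276) = 53.01°.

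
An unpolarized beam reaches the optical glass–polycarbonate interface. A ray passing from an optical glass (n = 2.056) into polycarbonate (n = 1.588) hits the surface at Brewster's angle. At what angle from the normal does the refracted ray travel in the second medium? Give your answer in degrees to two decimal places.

θ_t ≈ 52.32°

tan θ_B = n₂/n₁ = 1.588/2.056 = 0.7724, so θ_B = 37.68°.
Since θ_B + θ_t = 90° at Brewster incidence, θ_t = 90° − 37.68° = 52.32°.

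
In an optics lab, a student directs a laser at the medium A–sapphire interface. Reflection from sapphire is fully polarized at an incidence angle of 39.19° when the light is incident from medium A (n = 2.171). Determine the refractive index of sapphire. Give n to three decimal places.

At the polarizing angle, tan θ_B = n₂/n₁ with n₁ on the incident side (medium A) and n₂ on the transmitted side (sapphire).
n₂ = n₁ tan θ_B = 2.171 × tan 39.19° = 1.770.

n ≈ 1.770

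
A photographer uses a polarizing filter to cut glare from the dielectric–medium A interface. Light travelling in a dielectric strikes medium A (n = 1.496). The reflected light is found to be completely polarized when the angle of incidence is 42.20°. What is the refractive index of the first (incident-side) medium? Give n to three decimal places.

At Brewster's angle, tan θ_B = n₂/n₁ with n₁ on the incident side (a dielectric) and n₂ on the transmitted side (medium A).
n₁ = n₂ / tan θ_B = 1.496 / tan 42.20° = 1.650.

n ≈ 1.650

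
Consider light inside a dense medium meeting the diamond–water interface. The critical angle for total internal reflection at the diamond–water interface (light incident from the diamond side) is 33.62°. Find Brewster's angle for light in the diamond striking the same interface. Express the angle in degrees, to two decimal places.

n₂/n₁ = sin θ_c = sin 33.62° = 0.5537.
tan θ_B equals the same ratio, so θ_B = arctan(0.5537) = 28.97°.

θ_B ≈ 28.97°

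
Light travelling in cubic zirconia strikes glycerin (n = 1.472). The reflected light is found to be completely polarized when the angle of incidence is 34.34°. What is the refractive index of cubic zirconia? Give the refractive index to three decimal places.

n ≈ 2.155

Full polarization of the reflected beam means tan θ_B = n₂/n₁, where n₁ is the incident medium (cubic zirconia).
n₁ = n₂ / tan θ_B = 1.472 / tan 34.34° = 2.155.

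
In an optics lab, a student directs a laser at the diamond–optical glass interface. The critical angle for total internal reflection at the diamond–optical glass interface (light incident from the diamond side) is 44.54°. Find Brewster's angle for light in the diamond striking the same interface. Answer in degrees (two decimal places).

θ_B ≈ 35.05°

At the critical angle sin θ_c = n₂/n₁, giving n₂/n₁ = sin 44.54° = 0.7014.
Then tan θ_B = n₂/n₁ = 0.7014, so θ_B = arctan 0.7014 = 35.05°.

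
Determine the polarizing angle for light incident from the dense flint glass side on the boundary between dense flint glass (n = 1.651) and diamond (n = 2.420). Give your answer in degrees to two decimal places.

θ_B ≈ 55.70°

The reflected p-component vanishes when tan θ_B = n₂/n₁.
Here n₂/n₁ = 2.420/1.651 = 1.4658, and Brewster's law gives tan θ_B = n₂/n₁. Taking the arctangent, θ_B = 55.70°.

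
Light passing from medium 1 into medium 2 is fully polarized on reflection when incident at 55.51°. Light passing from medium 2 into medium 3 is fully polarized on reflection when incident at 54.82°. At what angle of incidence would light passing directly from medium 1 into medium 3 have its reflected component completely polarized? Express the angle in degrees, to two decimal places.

θ_B ≈ 64.16°

n₂/n₁ = tan 55.51° = 1.4556 and n₃/n₂ = tan 54.82° = 1.4186.
So n₃/n₁ = (n₂/n₁)(n₃/n₂) = 1.4556 × 1.4186 = 2.0649.
θ_B(1→3) = arctan(2.0649) = 64.16°.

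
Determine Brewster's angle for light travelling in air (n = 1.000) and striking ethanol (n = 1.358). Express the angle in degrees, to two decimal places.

θ_B ≈ 53.63°

Brewster's condition: tan θ_B = n₂/n₁ = 1.358/1.000 = 1.3580.
So θ_B = arctan 1.3580 = 53.63°.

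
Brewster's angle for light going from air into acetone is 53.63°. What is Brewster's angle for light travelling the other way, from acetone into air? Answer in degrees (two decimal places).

θ_B' ≈ 36.37°

The two Brewster angles are complementary: θ_B' = 90° − θ_B = 90° − 53.63° = 36.37°.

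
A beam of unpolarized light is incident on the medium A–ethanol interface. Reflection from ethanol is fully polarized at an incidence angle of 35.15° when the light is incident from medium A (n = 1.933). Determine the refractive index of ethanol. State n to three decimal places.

n ≈ 1.361

Full polarization of the reflected beam means tan θ_B = n₂/n₁, where n₁ is the incident medium (medium A).
n₂ = n₁ tan θ_B = 1.933 × tan 35.15° = 1.361.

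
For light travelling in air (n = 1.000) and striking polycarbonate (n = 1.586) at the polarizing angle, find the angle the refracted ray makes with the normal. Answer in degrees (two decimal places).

θ_t ≈ 32.23°

tan θ_B = n₂/n₁ = 1.586/1.000 = 1.5860, so θ_B = 57.77°.
The refracted ray is perpendicular to the reflected ray, so θ_t = 90° − θ_B = 32.23°.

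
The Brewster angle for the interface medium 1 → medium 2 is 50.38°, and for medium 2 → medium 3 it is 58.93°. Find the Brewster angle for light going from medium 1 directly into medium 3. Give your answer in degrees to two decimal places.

tan θ_B(1→2) = n₂/n₁ = tan 50.38° = 1.2079.
tan θ_B(2→3) = n₃/n₂ = tan 58.93° = 1.6597.
So n₃/n₁ = (n₂/n₁)(n₃/n₂) = 1.2079 × 1.6597 = 2.0048.
θ_B(1→3) = arctan(2.0048) = 63.49°.

θ_B ≈ 63.49°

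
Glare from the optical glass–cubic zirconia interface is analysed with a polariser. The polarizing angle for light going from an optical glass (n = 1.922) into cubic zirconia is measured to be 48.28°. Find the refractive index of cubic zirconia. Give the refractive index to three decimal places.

Brewster's law: tan θ_B = n₂/n₁ (light incident in an optical glass, refracted into cubic zirconia).
n₂ = n₁ tan θ_B = 1.922 × tan 48.28° = 2.156.

n ≈ 2.156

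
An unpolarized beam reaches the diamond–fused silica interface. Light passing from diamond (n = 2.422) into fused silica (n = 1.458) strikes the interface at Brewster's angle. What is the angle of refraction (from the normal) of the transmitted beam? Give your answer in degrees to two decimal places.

θ_B = arctan(n₂/n₁) = arctan(1.458/2.422) = 31.05°.
Since θ_B + θ_t = 90° at Brewster incidence, θ_t = 90° − 31.05° = 58.95°.

θ_t ≈ 58.95°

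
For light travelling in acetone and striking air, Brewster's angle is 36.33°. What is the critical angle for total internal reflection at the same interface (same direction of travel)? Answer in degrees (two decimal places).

n₂/n₁ = tan 36.33° = 0.7354; the critical angle satisfies sin θ_c = n₂/n₁.
θ_c = arcsin(0.7354) = 47.34°.

θ_c ≈ 47.34°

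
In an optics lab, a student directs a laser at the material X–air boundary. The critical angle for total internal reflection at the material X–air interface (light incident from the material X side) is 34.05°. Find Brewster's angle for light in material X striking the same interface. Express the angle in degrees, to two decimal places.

θ_B ≈ 29.25°

n₂/n₁ = sin θ_c = sin 34.05° = 0.5599.
tan θ_B equals the same ratio, so θ_B = arctan(0.5599) = 29.25°.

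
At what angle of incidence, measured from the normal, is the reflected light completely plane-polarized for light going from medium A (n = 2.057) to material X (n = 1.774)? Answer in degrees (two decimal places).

tan θ_B = n₂/n₁ = 1.774/2.057 = 0.8624.
So θ_B = arctan 0.8624 = 40.78°.

θ_B ≈ 40.78°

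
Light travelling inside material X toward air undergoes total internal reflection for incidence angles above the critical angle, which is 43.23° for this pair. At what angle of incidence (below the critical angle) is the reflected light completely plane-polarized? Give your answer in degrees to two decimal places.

n₂/n₁ = sin θ_c = sin 43.23° = 0.6849.
tan θ_B equals the same ratio, so θ_B = arctan(0.6849) = 34.41°.

θ_B ≈ 34.41°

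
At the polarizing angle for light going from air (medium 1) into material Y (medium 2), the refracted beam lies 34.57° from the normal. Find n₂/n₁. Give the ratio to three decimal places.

At Brewster incidence θ_B = 90° − θ_t = 90° − 34.57° = 55.43°.
Then n₂/n₁ = tan θ_B = tan 55.43° = 1.451.

n₂/n₁ ≈ 1.451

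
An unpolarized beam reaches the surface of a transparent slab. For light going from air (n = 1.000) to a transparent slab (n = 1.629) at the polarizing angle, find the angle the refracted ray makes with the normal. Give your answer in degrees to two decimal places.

θ_t ≈ 31.54°

First find Brewster's angle: tan θ_B = 1.629/1.000 = 1.6290, giving θ_B = 58.46°.
At Brewster's angle the reflected and refracted rays are perpendicular, so θ_t = 90° − θ_B = 90° − 58.46° = 31.54°.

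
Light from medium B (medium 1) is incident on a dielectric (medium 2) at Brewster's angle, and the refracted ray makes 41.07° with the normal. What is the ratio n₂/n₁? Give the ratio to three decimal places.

n₂/n₁ ≈ 1.148

θ_B + θ_t = 90°, so θ_B = 90° − 41.07° = 48.93°.
Then n₂/n₁ = tan θ_B = tan 48.93° = 1.148.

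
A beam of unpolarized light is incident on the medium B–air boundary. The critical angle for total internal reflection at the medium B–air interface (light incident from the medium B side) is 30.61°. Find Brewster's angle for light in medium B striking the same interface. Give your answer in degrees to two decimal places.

θ_B ≈ 26.98°

sin θ_c = n₂/n₁, so n₂/n₁ = sin 30.61° = 0.5092.
Brewster: tan θ_B = n₂/n₁ = 0.5092.
θ_B = arctan(0.5092) = 26.98°.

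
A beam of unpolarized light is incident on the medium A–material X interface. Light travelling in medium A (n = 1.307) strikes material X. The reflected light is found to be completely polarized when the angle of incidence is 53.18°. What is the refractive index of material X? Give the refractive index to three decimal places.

At the Brewster angle, tan θ_B = n₂/n₁ with n₁ on the incident side (medium A) and n₂ on the transmitted side (material X).
n₂ = n₁ tan θ_B = 1.307 × tan 53.18° = 1.746.

n ≈ 1.746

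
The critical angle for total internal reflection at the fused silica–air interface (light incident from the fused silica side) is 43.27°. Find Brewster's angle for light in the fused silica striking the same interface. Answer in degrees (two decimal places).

n₂/n₁ = sin θ_c = sin 43.27° = 0.6854.
tan θ_B equals the same ratio, so θ_B = arctan(0.6854) = 34.43°.

θ_B ≈ 34.43°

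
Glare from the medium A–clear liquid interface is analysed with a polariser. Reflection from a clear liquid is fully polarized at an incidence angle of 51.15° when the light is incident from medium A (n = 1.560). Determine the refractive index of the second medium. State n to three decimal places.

n ≈ 1.937

Full polarization of the reflected beam means tan θ_B = n₂/n₁, where n₁ is the incident medium (medium A).
n₂ = n₁ tan θ_B = 1.560 × tan 51.15° = 1.937.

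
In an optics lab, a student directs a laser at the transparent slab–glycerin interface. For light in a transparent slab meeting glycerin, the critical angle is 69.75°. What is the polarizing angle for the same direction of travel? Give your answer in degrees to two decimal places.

θ_B ≈ 43.17°

n₂/n₁ = sin θ_c = sin 69.75° = 0.9382.
tan θ_B equals the same ratio, so θ_B = arctan(0.9382) = 43.17°.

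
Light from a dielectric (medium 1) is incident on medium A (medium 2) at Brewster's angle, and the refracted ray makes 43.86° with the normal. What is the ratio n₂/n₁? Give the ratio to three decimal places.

At Brewster incidence θ_B = 90° − θ_t = 90° − 43.86° = 46.14°.
Then n₂/n₁ = tan θ_B = tan 46.14° = 1.041.

n₂/n₁ ≈ 1.041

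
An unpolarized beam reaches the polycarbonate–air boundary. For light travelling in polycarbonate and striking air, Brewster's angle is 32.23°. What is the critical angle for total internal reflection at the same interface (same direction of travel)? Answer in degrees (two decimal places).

tan θ_B = n₂/n₁ = tan 32.23° = 0.6305.
Total internal reflection: sin θ_c = n₂/n₁ = 0.6305.
θ_c = arcsin(0.6305) = 39.08°.

θ_c ≈ 39.08°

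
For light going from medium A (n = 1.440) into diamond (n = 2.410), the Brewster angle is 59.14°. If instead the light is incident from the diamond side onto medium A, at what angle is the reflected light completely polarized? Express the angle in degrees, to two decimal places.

θ_B' ≈ 30.86°

Reversing the direction swaps n₁ and n₂, so tan θ_B' = 1/tan θ_B and θ_B' = 90° − θ_B.
Hence θ_B' = 90° − 59.14° = 30.86°.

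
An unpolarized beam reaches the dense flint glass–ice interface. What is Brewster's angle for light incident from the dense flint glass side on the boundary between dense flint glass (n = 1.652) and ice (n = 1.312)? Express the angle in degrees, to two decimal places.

The reflected p-component vanishes when tan θ_B = n₂/n₁.
Brewster's condition: tan θ_B = n₂/n₁ = 1.312/1.652 = 0.7942.
So θ_B = arctan 0.7942 = 38.46°.

θ_B ≈ 38.46°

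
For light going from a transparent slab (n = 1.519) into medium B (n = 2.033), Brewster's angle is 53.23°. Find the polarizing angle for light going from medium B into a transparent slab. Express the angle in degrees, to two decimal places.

Reversing the direction swaps n₁ and n₂, so tan θ_B' = 1/tan θ_B and θ_B' = 90° − θ_B.
Hence θ_B' = 90° − 53.23° = 36.77°.

θ_B' ≈ 36.77°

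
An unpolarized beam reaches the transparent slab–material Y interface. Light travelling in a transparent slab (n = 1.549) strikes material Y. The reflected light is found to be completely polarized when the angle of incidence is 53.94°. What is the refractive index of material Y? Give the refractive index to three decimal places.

At the Brewster angle, tan θ_B = n₂/n₁ with n₁ on the incident side (a transparent slab) and n₂ on the transmitted side (material Y).
n₂ = n₁ tan θ_B = 1.549 × tan 53.94° = 2.127.

n ≈ 2.127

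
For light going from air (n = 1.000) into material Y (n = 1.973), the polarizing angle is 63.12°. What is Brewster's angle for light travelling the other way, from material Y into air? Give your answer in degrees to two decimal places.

θ_B' ≈ 26.88°

The two Brewster angles are complementary: θ_B' = 90° − θ_B = 90° − 63.12° = 26.88°.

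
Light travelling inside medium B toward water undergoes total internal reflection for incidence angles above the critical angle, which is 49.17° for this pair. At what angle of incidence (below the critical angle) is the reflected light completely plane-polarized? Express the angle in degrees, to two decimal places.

n₂/n₁ = sin θ_c = sin 49.17° = 0.7567.
tan θ_B equals the same ratio, so θ_B = arctan(0.7567) = 37.11°.

θ_B ≈ 37.11°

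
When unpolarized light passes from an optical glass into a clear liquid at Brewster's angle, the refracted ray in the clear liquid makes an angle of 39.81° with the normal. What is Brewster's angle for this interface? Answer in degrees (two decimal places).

θ_B ≈ 50.19°

Brewster's condition makes the reflected and refracted beams perpendicular: θ_B + θ_t = 90°.
So θ_B = 90° − θ_t = 90° − 39.81° = 50.19°.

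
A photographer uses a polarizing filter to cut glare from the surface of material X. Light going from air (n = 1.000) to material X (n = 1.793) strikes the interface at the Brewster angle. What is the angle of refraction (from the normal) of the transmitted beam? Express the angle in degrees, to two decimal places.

θ_t ≈ 29.15°

First find Brewster's angle: tan θ_B = 1.793/1.000 = 1.7930, giving θ_B = 60.85°.
Since θ_B + θ_t = 90° at Brewster incidence, θ_t = 90° − 60.85° = 29.15°.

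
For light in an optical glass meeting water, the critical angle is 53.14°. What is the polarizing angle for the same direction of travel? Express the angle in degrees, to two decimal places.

θ_B ≈ 38.66°

At the critical angle sin θ_c = n₂/n₁, giving n₂/n₁ = sin 53.14° = 0.8001.
Then tan θ_B = n₂/n₁ = 0.8001, so θ_B = arctan 0.8001 = 38.66°.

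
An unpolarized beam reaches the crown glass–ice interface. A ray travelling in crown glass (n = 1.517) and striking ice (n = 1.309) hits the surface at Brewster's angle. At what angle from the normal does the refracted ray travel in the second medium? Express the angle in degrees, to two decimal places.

θ_t ≈ 49.21°

First find Brewster's angle: tan θ_B = 1.309/1.517 = 0.8629, giving θ_B = 40.79°.
The refracted ray is perpendicular to the reflected ray, so θ_t = 90° − θ_B = 49.21°.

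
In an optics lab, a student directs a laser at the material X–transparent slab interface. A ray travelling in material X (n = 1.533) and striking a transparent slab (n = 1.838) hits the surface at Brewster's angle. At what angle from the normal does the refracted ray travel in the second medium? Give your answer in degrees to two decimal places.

θ_B = arctan(n₂/n₁) = arctan(1.838/1.533) = 50.17°.
The refracted ray is perpendicular to the reflected ray, so θ_t = 90° − θ_B = 39.83°.

θ_t ≈ 39.83°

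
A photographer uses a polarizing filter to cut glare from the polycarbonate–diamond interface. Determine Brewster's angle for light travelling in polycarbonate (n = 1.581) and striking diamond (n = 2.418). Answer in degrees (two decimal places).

The reflected p-component vanishes when tan θ_B = n₂/n₁.
Here n₂/n₁ = 2.418/1.581 = 1.5294, and Brewster's law gives tan θ_B = n₂/n₁. Taking the arctangent, θ_B = 56.82°.

θ_B ≈ 56.82°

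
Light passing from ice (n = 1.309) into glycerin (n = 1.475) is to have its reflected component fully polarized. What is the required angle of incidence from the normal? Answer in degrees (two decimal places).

tan θ_B = n₂/n₁ = 1.475/1.309 = 1.1268.
θ_B = arctan(1.1268) = 48.41°.

θ_B ≈ 48.41°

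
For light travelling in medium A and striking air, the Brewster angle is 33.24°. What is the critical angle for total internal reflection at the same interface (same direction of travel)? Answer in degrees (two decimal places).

n₂/n₁ = tan 33.24° = 0.6554; the critical angle satisfies sin θ_c = n₂/n₁.
θ_c = arcsin(0.6554) = 40.95°.

θ_c ≈ 40.95°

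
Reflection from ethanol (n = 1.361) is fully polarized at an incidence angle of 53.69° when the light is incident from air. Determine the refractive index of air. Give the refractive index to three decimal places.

At the Brewster angle, tan θ_B = n₂/n₁ with n₁ on the incident side (air) and n₂ on the transmitted side (ethanol).
n₁ = n₂ / tan θ_B = 1.361 / tan 53.69° = 1.000.

n ≈ 1.000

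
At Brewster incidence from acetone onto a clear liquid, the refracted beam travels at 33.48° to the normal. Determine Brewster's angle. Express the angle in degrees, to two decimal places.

θ_B ≈ 56.52°

Since the reflected and refracted rays are at right angles at the polarizing angle, θ_B + θ_t = 90°.
So θ_B = 90° − θ_t = 90° − 33.48° = 56.52°.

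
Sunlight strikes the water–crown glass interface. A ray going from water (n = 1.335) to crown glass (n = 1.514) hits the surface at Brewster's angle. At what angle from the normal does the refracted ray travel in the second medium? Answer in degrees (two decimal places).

θ_B = arctan(n₂/n₁) = arctan(1.514/1.335) = 48.60°.
At Brewster's angle the reflected and refracted rays are perpendicular, so θ_t = 90° − θ_B = 90° − 48.60° = 41.40°.

θ_t ≈ 41.40°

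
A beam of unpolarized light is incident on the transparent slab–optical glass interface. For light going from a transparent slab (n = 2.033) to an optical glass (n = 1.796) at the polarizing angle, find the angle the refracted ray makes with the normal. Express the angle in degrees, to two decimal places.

θ_t ≈ 48.54°

tan θ_B = n₂/n₁ = 1.796/2.033 = 0.8834, so θ_B = 41.46°.
At Brewster's angle the reflected and refracted rays are perpendicular, so θ_t = 90° − θ_B = 90° − 41.46° = 48.54°.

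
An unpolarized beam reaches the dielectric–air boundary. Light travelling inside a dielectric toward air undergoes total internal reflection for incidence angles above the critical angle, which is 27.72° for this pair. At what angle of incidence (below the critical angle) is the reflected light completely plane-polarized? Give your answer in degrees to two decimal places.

sin θ_c = n₂/n₁, so n₂/n₁ = sin 27.72° = 0.4652.
Brewster: tan θ_B = n₂/n₁ = 0.4652.
θ_B = arctan(0.4652) = 24.95°.

θ_B ≈ 24.95°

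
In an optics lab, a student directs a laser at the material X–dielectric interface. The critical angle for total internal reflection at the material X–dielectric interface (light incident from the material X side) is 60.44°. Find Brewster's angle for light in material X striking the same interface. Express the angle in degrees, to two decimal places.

θ_B ≈ 41.02°

At the critical angle sin θ_c = n₂/n₁, giving n₂/n₁ = sin 60.44° = 0.8698.
Then tan θ_B = n₂/n₁ = 0.8698, so θ_B = arctan 0.8698 = 41.02°.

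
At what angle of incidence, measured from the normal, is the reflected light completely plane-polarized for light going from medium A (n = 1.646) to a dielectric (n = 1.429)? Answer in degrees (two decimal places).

At Brewster's angle the reflected and refracted rays are perpendicular, which with Snell's law gives tan θ_B = n₂/n₁.
tan θ_B = n₂/n₁ = 1.429/1.646 = 0.8682. Taking the arctangent, θ_B = 40.96°.

θ_B ≈ 40.96°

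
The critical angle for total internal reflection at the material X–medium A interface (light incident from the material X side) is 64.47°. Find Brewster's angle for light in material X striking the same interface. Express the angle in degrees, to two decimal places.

n₂/n₁ = sin θ_c = sin 64.47° = 0.9024.
tan θ_B equals the same ratio, so θ_B = arctan(0.9024) = 42.06°.

θ_B ≈ 42.06°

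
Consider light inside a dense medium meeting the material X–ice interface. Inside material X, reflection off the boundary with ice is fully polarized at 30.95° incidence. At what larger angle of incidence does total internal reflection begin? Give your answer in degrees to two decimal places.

n₂/n₁ = tan 30.95° = 0.5997; the critical angle satisfies sin θ_c = n₂/n₁.
θ_c = arcsin(0.5997) = 36.85°.

θ_c ≈ 36.85°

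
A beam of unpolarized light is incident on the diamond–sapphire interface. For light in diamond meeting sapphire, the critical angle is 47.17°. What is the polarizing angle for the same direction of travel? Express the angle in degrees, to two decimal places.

n₂/n₁ = sin θ_c = sin 47.17° = 0.7334.
tan θ_B equals the same ratio, so θ_B = arctan(0.7334) = 36.26°.

θ_B ≈ 36.26°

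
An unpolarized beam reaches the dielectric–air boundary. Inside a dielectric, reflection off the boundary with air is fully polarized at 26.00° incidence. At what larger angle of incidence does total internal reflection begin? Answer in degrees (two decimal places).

θ_c ≈ 29.19°

tan θ_B = n₂/n₁ = tan 26.00° = 0.4877.
Total internal reflection: sin θ_c = n₂/n₁ = 0.4877.
θ_c = arcsin(0.4877) = 29.19°.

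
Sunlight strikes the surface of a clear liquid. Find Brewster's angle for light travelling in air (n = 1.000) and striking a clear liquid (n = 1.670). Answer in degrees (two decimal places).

tan θ_B = n₂/n₁ = 1.670/1.000 = 1.6700. Taking the arctangent, θ_B = 59.09°.

θ_B ≈ 59.09°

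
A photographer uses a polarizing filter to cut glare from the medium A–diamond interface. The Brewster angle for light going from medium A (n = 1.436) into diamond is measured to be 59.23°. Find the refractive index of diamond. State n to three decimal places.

At the Brewster angle, tan θ_B = n₂/n₁ with n₁ on the incident side (medium A) and n₂ on the transmitted side (diamond).
n₂ = n₁ tan θ_B = 1.436 × tan 59.23° = 2.412.

n ≈ 2.412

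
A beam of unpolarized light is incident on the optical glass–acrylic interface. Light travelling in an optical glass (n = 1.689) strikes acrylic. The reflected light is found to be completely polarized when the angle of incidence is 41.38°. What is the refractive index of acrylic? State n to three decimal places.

At Brewster's angle, tan θ_B = n₂/n₁ with n₁ on the incident side (an optical glass) and n₂ on the transmitted side (acrylic).
n₂ = n₁ tan θ_B = 1.689 × tan 41.38° = 1.488.

n ≈ 1.488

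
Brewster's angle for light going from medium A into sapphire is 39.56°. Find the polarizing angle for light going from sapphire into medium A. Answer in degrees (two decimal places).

θ_B' ≈ 50.44°

tan θ_B' = n₁/n₂ = 1/tan θ_B, so θ_B' = 90° − θ_B.
θ_B' = 90° − 39.56° = 50.44°.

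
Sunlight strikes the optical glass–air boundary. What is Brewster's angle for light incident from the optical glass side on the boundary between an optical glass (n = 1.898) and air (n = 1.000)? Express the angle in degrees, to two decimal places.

Brewster's condition: tan θ_B = n₂/n₁ = 1.000/1.898 = 0.5269.
θ_B = arctan(0.5269) = 27.78°.

θ_B ≈ 27.78°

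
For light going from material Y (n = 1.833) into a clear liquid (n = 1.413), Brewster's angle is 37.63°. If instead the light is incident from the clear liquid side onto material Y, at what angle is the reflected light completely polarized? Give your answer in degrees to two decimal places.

The two Brewster angles are complementary: θ_B' = 90° − θ_B = 90° − 37.63° = 52.37°.

θ_B' ≈ 52.37°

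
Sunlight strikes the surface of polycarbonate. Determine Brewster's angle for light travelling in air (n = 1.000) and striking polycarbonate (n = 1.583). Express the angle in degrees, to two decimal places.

θ_B ≈ 57.72°

Brewster's condition: tan θ_B = n₂/n₁ = 1.583/1.000 = 1.5830. Taking the arctangent, θ_B = 57.72°.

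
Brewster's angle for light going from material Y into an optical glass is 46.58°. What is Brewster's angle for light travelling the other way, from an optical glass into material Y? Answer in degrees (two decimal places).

θ_B' ≈ 43.42°

tan θ_B' = n₁/n₂ = 1/tan θ_B, so θ_B' = 90° − θ_B.
θ_B' = 90° − 46.58° = 43.42°.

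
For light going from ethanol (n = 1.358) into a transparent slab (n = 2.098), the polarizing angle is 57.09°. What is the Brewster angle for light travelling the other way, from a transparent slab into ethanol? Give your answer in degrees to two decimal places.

Reversing the direction swaps n₁ and n₂, so tan θ_B' = 1/tan θ_B and θ_B' = 90° − θ_B.
Hence θ_B' = 90° − 57.09° = 32.91°.

θ_B' ≈ 32.91°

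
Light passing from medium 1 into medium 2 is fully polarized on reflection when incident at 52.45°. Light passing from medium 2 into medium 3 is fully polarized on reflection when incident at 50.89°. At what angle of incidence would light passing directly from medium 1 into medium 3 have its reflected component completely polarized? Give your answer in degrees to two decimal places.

θ_B ≈ 58.00°

Each Brewster angle gives a ratio: n₂/n₁ = tan 52.45° = 1.3009, n₃/n₂ = tan 50.89° = 1.2301.
So n₃/n₁ = (n₂/n₁)(n₃/n₂) = 1.3009 × 1.2301 = 1.6002.
θ_B(1→3) = arctan(1.6002) = 58.00°.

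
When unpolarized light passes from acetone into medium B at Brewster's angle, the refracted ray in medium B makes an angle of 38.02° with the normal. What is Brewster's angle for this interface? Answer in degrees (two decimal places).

At Brewster's angle the reflected and refracted rays are perpendicular, so θ_B + θ_t = 90°.
θ_B = 90° − 38.02° = 51.98°.

θ_B ≈ 51.98°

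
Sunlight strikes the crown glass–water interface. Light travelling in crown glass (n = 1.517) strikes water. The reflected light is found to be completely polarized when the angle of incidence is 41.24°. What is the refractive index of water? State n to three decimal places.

n ≈ 1.330

Full polarization of the reflected beam means tan θ_B = n₂/n₁, where n₁ is the incident medium (crown glass).
n₂ = n₁ tan θ_B = 1.517 × tan 41.24° = 1.330.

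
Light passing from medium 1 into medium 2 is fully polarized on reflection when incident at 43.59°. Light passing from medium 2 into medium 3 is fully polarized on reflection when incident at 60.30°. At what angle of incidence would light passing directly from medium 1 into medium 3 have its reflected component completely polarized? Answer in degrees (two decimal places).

θ_B ≈ 59.07°

Each Brewster angle gives a ratio: n₂/n₁ = tan 43.59° = 0.9520, n₃/n₂ = tan 60.30° = 1.7532.
So n₃/n₁ = (n₂/n₁)(n₃/n₂) = 0.9520 × 1.7532 = 1.6690.
θ_B(1→3) = arctan(1.6690) = 59.07°.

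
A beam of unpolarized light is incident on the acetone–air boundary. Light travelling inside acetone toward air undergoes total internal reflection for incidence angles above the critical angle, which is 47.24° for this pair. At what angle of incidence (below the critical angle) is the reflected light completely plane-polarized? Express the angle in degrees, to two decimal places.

θ_B ≈ 36.29°

n₂/n₁ = sin θ_c = sin 47.24° = 0.7342.
tan θ_B equals the same ratio, so θ_B = arctan(0.7342) = 36.29°.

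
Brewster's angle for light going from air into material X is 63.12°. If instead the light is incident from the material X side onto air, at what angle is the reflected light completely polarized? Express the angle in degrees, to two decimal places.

θ_B' ≈ 26.88°

tan θ_B' = n₁/n₂ = 1/tan θ_B, so θ_B' = 90° − θ_B.
θ_B' = 90° − 63.12° = 26.88°.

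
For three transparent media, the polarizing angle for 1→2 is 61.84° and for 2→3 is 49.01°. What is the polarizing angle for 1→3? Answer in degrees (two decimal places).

n₂/n₁ = tan 61.84° = 1.8681 and n₃/n₂ = tan 49.01° = 1.1508.
Multiplying, n₃/n₁ = 1.8681 × 1.1508 = 2.1498, and θ_B(1→3) = arctan 2.1498 = 65.05°.

θ_B ≈ 65.05°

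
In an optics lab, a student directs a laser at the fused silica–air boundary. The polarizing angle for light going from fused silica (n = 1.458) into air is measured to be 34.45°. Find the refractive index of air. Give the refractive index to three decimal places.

n ≈ 1.000

Brewster's law: tan θ_B = n₂/n₁ (light incident in fused silica, refracted into air).
n₂ = n₁ tan θ_B = 1.458 × tan 34.45° = 1.000.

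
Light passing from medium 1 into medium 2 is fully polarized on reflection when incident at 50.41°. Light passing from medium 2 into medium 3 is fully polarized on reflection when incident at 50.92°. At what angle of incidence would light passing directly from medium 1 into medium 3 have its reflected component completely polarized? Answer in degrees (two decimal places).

θ_B ≈ 56.12°

n₂/n₁ = tan 50.41° = 1.2092 and n₃/n₂ = tan 50.92° = 1.2314.
n₃/n₁ = 1.4890. Then tan θ_B(1→3) = n₃/n₁, so θ_B(1→3) = arctan(1.4890) = 56.12°.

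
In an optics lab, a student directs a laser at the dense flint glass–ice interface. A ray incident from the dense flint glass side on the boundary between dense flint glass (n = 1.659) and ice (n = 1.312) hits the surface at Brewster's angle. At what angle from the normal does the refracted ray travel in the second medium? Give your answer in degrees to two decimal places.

θ_B = arctan(n₂/n₁) = arctan(1.312/1.659) = 38.34°.
The refracted ray is perpendicular to the reflected ray, so θ_t = 90° − θ_B = 51.66°.

θ_t ≈ 51.66°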